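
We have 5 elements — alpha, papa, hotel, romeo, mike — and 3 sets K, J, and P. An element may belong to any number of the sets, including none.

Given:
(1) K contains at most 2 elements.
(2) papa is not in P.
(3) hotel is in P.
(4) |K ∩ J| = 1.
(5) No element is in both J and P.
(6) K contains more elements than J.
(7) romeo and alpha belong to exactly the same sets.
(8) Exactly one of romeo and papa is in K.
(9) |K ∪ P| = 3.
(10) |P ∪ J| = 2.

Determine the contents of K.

From (2): papa ∉ P.
From (3): hotel ∈ P.
(5) (disjoint): hotel ∉ J.
Suppose alpha ∈ K: no assignment then satisfies all the clues, so alpha ∉ K.

K = {mike, papa}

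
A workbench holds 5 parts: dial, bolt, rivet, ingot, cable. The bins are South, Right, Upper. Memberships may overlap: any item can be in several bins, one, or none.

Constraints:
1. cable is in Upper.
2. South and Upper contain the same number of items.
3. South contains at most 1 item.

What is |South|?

1

From (1): cable ∈ Upper.
Suppose dial ∈ Upper: no assignment then satisfies all the clues, so dial ∉ Upper.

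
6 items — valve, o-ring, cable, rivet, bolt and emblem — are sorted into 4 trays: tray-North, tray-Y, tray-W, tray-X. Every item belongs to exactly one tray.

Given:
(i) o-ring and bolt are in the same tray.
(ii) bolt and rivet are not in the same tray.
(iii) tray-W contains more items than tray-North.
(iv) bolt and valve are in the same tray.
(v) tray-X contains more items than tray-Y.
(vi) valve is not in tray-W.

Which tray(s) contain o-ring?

o-ring: tray-X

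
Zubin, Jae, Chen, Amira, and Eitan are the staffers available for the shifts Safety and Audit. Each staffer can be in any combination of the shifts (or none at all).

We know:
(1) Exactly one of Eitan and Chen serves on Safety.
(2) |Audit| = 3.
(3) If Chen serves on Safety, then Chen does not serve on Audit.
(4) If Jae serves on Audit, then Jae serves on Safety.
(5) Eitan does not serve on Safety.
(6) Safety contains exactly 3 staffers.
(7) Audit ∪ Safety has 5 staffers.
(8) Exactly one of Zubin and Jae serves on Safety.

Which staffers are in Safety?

Safety = {Amira, Chen, Jae}

From (5): Eitan ∉ Safety.
(1) (exactly one): Chen ∈ Safety.
(3): Chen ∉ Audit.
Suppose Zubin ∈ Safety: no assignment then satisfies all the clues, so Zubin ∉ Safety.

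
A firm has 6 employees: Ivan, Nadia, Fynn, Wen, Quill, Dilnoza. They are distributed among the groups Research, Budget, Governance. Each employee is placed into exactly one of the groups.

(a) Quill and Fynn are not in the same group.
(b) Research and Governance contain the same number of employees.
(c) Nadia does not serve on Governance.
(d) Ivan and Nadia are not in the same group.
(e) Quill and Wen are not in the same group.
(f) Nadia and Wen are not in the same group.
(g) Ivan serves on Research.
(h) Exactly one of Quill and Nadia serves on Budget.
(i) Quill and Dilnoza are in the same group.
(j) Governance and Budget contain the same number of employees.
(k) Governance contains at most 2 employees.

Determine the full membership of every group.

From (c): Nadia ∉ Governance.
From (g): Ivan ∈ Research.
(d): Nadia ∉ Research.
Only one group left: Nadia ∈ Budget.
(f): Wen ∉ Budget.
(h) (exactly one): Quill ∉ Budget.
(i): Dilnoza matches Quill: Dilnoza ∉ Budget.
Suppose Fynn ∈ Research: no assignment then satisfies all the clues, so Fynn ∉ Research.

Research = {Ivan, Wen}; Budget = {Fynn, Nadia}; Governance = {Dilnoza, Quill}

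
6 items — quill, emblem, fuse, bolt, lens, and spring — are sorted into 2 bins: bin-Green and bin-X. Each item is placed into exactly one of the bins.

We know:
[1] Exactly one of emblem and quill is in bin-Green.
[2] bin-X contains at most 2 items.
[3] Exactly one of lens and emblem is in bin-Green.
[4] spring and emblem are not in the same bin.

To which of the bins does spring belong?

spring: bin-Green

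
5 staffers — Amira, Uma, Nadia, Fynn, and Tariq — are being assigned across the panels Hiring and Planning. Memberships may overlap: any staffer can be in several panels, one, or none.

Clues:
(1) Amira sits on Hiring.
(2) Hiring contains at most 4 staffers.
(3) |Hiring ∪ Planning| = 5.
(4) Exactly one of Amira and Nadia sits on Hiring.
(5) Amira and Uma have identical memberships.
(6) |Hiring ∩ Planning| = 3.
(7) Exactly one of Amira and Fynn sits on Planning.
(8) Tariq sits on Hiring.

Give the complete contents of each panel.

Hiring = {Amira, Fynn, Tariq, Uma}; Planning = {Amira, Nadia, Tariq, Uma}

From (1): Amira ∈ Hiring.
From (8): Tariq ∈ Hiring.
(4) (exactly one): Nadia ∉ Hiring.
(5): Uma matches Amira: Uma ∈ Hiring.
Suppose Amira ∉ Planning: no assignment then satisfies all the clues, so Amira ∈ Planning.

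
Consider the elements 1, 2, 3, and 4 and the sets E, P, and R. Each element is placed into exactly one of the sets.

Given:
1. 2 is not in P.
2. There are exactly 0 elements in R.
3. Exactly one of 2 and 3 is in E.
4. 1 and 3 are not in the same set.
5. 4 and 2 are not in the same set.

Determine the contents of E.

E = {1, 2}

From (1): 2 ∉ P.
(2): R already has 0, so the rest are out.
Only one set left: 2 ∈ E.
(3) (exactly one): 3 ∉ E.
(5): 4 ∉ E.
Only one set left: 3 ∈ P.
Only one set left: 4 ∈ P.
(4): 1 ∉ P.
Only one set left: 1 ∈ E.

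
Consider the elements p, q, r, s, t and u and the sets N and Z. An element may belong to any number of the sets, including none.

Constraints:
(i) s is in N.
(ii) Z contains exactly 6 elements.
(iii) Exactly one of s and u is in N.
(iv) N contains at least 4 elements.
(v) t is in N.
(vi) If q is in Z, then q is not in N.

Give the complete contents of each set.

N = {p, r, s, t}; Z = {p, q, r, s, t, u}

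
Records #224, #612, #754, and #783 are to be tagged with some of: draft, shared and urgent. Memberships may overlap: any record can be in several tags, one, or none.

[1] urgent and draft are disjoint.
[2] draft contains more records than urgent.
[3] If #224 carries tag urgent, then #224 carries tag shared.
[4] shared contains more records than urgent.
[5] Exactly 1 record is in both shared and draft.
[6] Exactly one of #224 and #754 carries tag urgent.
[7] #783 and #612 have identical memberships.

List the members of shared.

shared = {#224, #754}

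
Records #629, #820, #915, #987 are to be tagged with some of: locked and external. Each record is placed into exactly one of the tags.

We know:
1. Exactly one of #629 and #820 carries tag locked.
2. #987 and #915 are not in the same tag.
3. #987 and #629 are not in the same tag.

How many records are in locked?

2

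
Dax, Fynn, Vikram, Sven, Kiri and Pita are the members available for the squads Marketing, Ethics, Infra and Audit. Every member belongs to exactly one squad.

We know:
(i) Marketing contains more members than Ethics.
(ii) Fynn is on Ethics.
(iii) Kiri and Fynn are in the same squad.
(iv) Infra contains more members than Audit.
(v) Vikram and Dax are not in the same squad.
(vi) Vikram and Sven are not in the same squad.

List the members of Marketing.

Marketing = {Dax, Pita, Sven}

From (ii): Fynn ∈ Ethics.
(iii): Kiri matches Fynn: Kiri ∉ Marketing.
(iii): Kiri matches Fynn: Kiri ∈ Ethics.
Suppose Dax ∉ Marketing: no assignment then satisfies all the clues, so Dax ∈ Marketing.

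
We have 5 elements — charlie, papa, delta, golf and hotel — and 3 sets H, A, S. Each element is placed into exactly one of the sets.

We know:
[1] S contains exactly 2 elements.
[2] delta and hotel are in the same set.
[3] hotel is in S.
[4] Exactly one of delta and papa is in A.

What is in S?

S = {delta, hotel}

From (3): hotel ∈ S.
(2): delta matches hotel: delta ∉ H.
(2): delta matches hotel: delta ∉ A.
(2): delta matches hotel: delta ∈ S.
(4) (exactly one): papa ∈ A.
(1): S already has 2, so the rest are out.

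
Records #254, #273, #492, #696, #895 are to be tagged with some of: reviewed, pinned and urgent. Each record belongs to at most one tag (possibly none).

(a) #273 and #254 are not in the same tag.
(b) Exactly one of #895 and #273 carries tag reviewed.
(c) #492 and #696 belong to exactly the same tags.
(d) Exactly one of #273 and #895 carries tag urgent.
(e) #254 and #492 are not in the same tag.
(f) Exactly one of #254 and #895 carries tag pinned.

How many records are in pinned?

1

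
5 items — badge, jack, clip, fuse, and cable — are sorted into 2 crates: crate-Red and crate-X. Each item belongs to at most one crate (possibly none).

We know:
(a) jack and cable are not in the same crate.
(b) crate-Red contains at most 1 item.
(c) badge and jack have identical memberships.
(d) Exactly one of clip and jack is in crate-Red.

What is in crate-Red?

crate-Red = {clip}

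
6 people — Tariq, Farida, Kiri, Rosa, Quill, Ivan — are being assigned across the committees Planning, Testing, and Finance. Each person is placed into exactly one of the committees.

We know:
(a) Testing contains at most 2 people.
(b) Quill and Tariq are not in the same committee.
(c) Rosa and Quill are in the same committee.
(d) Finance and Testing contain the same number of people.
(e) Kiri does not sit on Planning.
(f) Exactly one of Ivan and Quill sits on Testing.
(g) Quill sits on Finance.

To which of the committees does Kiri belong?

From (e): Kiri ∉ Planning.
From (g): Quill ∈ Finance.
(b): Tariq ∉ Finance.
(c): Rosa matches Quill: Rosa ∉ Planning.
(c): Rosa matches Quill: Rosa ∉ Testing.
(c): Rosa matches Quill: Rosa ∈ Finance.
(f) (exactly one): Ivan ∈ Testing.
Suppose Kiri ∉ Testing: no assignment then satisfies all the clues, so Kiri ∈ Testing.

Kiri: Testing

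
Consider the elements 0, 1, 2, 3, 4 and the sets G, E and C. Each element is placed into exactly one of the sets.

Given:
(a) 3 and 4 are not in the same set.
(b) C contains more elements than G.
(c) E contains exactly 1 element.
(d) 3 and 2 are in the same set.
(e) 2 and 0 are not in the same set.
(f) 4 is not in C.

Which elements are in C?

From (f): 4 ∉ C.
Suppose 0 ∈ C: no assignment then satisfies all the clues, so 0 ∉ C.

C = {1, 2, 3}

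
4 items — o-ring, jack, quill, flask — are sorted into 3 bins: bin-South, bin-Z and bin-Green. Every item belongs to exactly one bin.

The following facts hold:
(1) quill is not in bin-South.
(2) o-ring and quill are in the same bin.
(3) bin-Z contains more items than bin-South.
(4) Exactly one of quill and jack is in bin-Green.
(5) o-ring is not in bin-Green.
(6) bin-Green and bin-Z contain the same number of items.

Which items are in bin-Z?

From (1): quill ∉ bin-South.
From (5): o-ring ∉ bin-Green.
(2): o-ring matches quill: o-ring ∉ bin-South.
(2): quill matches o-ring: quill ∉ bin-Green.
(4) (exactly one): jack ∈ bin-Green.
Only one bin left: o-ring ∈ bin-Z.
Only one bin left: quill ∈ bin-Z.
Suppose flask ∈ bin-Z: no assignment then satisfies all the clues, so flask ∉ bin-Z.

bin-Z = {o-ring, quill}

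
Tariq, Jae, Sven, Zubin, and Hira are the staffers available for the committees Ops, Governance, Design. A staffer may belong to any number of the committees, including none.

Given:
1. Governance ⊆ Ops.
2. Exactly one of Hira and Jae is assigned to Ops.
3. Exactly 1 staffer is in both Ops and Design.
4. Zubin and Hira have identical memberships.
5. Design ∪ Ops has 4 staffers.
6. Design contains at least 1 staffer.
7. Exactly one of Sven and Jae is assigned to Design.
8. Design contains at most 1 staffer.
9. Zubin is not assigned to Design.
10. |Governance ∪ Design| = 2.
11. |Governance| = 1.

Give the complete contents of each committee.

Ops = {Hira, Sven, Tariq, Zubin}; Governance = {Tariq}; Design = {Sven}

From (9): Zubin ∉ Design.
(4): Hira matches Zubin: Hira ∉ Design.
Suppose Tariq ∉ Ops: no assignment then satisfies all the clues, so Tariq ∈ Ops.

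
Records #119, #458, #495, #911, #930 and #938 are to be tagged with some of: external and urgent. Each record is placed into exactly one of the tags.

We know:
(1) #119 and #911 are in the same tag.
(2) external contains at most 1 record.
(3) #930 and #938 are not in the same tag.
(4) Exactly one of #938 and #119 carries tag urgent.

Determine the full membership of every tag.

external = {#938}; urgent = {#119, #458, #495, #911, #930}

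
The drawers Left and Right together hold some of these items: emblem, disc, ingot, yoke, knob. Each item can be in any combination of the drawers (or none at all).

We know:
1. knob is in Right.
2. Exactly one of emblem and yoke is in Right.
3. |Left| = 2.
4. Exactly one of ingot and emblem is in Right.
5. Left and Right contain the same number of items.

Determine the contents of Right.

From (1): knob ∈ Right.
Suppose emblem ∉ Right: no assignment then satisfies all the clues, so emblem ∈ Right.

Right = {emblem, knob}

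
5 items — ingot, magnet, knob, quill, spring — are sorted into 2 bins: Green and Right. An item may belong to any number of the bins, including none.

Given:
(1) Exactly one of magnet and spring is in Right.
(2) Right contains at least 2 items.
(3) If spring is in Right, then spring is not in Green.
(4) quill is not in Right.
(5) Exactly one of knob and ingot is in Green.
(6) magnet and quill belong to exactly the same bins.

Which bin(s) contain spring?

spring: Right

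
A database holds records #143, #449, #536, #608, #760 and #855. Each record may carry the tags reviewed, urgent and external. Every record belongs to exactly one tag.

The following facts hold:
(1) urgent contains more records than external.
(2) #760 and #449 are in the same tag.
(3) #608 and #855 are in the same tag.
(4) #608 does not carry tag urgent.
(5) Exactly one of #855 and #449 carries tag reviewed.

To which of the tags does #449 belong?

From (4): #608 ∉ urgent.
(3): #855 matches #608: #855 ∉ urgent.
Suppose #449 ∈ reviewed: no assignment then satisfies all the clues, so #449 ∉ reviewed.

#449: urgent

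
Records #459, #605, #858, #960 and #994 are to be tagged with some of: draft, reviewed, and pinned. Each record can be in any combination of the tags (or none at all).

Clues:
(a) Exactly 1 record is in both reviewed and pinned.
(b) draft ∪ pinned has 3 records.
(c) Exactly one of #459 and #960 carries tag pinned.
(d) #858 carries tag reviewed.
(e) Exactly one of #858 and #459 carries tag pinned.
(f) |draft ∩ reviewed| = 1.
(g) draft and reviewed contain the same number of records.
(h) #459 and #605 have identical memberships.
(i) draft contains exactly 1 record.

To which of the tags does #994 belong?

#994: pinned

From (d): #858 ∈ reviewed.
Suppose #994 ∈ draft: no assignment then satisfies all the clues, so #994 ∉ draft.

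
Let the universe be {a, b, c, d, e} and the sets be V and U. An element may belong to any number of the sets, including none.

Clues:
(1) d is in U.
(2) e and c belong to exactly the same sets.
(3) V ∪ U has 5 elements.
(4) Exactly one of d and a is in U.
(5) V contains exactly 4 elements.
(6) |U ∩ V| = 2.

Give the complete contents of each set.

V = {a, b, c, e}; U = {c, d, e}

From (1): d ∈ U.
(4) (exactly one): a ∉ U.
Suppose a ∉ V: no assignment then satisfies all the clues, so a ∈ V.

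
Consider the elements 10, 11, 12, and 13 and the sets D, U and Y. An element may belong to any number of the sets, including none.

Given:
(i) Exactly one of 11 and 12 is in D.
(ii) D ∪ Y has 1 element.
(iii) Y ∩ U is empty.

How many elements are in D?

1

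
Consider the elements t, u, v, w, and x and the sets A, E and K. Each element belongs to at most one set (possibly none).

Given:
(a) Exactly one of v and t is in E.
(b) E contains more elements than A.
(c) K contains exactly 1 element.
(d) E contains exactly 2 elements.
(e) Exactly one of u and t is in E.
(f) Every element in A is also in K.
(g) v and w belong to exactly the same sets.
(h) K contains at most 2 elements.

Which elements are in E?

E = {t, x}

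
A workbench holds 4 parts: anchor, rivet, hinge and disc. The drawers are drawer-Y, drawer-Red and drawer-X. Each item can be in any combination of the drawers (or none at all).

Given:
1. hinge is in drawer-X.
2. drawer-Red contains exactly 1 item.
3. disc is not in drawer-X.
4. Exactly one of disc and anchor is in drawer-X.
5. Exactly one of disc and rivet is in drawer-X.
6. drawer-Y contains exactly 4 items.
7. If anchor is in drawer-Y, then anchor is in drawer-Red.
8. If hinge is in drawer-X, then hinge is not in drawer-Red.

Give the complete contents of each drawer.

drawer-Y = {anchor, disc, hinge, rivet}; drawer-Red = {anchor}; drawer-X = {anchor, hinge, rivet}

From (1): hinge ∈ drawer-X.
From (3): disc ∉ drawer-X.
(4) (exactly one): anchor ∈ drawer-X.
(5) (exactly one): rivet ∈ drawer-X.
(6): only 4 candidates remain for drawer-Y, so all are in.
(7): anchor ∈ drawer-Red.
(8): hinge ∉ drawer-Red.
(2): drawer-Red already has 1, so the rest are out.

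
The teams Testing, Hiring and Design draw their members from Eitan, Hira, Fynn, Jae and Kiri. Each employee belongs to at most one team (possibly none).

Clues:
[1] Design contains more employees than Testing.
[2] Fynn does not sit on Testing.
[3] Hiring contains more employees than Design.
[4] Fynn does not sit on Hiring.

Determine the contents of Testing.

From (2): Fynn ∉ Testing.
From (4): Fynn ∉ Hiring.
Suppose Eitan ∈ Testing: no assignment then satisfies all the clues, so Eitan ∉ Testing.

Testing = {}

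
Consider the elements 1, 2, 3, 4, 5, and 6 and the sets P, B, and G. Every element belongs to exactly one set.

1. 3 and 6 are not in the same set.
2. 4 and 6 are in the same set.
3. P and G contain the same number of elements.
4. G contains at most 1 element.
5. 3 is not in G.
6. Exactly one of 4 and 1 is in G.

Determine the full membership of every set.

P = {3}; B = {2, 4, 5, 6}; G = {1}

From (5): 3 ∉ G.
Suppose 1 ∈ P: no assignment then satisfies all the clues, so 1 ∉ P.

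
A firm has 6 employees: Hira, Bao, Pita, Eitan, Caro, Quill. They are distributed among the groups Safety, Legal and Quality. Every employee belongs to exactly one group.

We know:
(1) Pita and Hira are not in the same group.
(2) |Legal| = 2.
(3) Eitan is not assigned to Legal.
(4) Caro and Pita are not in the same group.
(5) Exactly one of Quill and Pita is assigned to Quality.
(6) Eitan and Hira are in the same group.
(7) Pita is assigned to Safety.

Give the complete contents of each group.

Safety = {Pita}; Legal = {Bao, Caro}; Quality = {Eitan, Hira, Quill}

From (3): Eitan ∉ Legal.
From (7): Pita ∈ Safety.
(1): Hira ∉ Safety.
(4): Caro ∉ Safety.
(5) (exactly one): Quill ∈ Quality.
(6): Eitan matches Hira: Eitan ∉ Safety.
(6): Hira matches Eitan: Hira ∉ Legal.
Only one group left: Hira ∈ Quality.
Only one group left: Eitan ∈ Quality.
(2): only 2 candidates remain for Legal, so all are in.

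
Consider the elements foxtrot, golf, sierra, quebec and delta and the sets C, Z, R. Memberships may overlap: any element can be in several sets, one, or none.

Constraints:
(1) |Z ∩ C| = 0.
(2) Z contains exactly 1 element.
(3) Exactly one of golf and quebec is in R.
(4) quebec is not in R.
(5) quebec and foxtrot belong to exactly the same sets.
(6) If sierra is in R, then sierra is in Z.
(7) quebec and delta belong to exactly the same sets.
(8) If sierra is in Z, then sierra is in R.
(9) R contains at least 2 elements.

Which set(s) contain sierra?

sierra: R, Z

From (4): quebec ∉ R.
(3) (exactly one): golf ∈ R.
(5): foxtrot matches quebec: foxtrot ∉ R.
(7): delta matches quebec: delta ∉ R.
(9): only 2 candidates remain for R, so all are in.
(6): sierra ∈ Z.
(2): Z already has 1, so the rest are out.
Suppose sierra ∈ C: no assignment then satisfies all the clues, so sierra ∉ C.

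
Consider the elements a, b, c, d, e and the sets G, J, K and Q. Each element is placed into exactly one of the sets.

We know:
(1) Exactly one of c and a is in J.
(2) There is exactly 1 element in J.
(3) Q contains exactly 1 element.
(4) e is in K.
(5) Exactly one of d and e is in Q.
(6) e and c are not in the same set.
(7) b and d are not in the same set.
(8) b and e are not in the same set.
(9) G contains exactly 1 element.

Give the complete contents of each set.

From (4): e ∈ K.
(5) (exactly one): d ∈ Q.
(6): c ∉ K.
(7): b ∉ Q.
(8): b ∉ K.
(3): Q already has 1, so the rest are out.
Suppose a ∈ G: no assignment then satisfies all the clues, so a ∉ G.

G = {b}; J = {c}; K = {a, e}; Q = {d}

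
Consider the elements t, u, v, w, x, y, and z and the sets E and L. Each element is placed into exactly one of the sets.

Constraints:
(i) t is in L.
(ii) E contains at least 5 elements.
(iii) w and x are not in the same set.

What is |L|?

2

From (i): t ∈ L.
Suppose u ∉ E: no assignment then satisfies all the clues, so u ∈ E.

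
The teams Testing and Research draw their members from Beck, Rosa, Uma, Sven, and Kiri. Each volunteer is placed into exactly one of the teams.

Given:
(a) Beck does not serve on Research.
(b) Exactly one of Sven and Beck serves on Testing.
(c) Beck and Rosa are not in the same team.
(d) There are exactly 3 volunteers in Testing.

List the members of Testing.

Testing = {Beck, Kiri, Uma}

From (a): Beck ∉ Research.
Only one team left: Beck ∈ Testing.
(b) (exactly one): Sven ∉ Testing.
(c): Rosa ∉ Testing.
(d): only 3 candidates remain for Testing, so all are in.
Only one team left: Rosa ∈ Research.
Only one team left: Sven ∈ Research.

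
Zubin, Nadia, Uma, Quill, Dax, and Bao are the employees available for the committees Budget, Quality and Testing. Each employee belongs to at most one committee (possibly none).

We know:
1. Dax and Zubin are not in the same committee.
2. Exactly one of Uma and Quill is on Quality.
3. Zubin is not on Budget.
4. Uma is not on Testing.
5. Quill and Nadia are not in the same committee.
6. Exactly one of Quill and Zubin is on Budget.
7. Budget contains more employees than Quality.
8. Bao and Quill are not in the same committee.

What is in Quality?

Quality = {Uma}

From (3): Zubin ∉ Budget.
From (4): Uma ∉ Testing.
(6) (exactly one): Quill ∈ Budget.
(8): Bao ∉ Budget.
(2) (exactly one): Uma ∈ Quality.
(5): Nadia ∉ Budget.
Suppose Zubin ∈ Quality: no assignment then satisfies all the clues, so Zubin ∉ Quality.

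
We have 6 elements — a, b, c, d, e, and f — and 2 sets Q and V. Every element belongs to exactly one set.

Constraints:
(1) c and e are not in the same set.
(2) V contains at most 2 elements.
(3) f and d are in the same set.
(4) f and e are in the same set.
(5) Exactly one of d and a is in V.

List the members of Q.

Q = {b, d, e, f}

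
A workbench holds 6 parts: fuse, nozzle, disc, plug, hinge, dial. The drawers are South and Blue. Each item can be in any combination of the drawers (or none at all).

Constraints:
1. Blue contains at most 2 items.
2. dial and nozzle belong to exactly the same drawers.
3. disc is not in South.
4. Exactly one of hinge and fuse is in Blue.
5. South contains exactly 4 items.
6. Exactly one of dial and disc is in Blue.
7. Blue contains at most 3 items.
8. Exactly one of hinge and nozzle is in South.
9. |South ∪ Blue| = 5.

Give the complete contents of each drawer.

South = {dial, fuse, nozzle, plug}; Blue = {disc, fuse}

From (3): disc ∉ South.
Suppose fuse ∉ South: no assignment then satisfies all the clues, so fuse ∈ South.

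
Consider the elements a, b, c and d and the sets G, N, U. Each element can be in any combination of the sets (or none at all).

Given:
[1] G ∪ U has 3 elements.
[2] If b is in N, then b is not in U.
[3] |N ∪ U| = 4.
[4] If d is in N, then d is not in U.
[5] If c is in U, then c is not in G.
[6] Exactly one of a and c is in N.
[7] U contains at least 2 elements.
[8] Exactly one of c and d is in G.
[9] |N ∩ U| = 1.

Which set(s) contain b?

b: N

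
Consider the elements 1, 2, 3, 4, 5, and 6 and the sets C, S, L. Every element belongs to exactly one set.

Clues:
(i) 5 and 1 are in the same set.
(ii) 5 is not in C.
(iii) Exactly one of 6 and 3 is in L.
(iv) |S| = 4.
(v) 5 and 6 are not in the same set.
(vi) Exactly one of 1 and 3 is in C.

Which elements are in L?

From (ii): 5 ∉ C.
(i): 1 matches 5: 1 ∉ C.
(vi) (exactly one): 3 ∈ C.
(iii) (exactly one): 6 ∈ L.
(iv): only 4 candidates remain for S, so all are in.

L = {6}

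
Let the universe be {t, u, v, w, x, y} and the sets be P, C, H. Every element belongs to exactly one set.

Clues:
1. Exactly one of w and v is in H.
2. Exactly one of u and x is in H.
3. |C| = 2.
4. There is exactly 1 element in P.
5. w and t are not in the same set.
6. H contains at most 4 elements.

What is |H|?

3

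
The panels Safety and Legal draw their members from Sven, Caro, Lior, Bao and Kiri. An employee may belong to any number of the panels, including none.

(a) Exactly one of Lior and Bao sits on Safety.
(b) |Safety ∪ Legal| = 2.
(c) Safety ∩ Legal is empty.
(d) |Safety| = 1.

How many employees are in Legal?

1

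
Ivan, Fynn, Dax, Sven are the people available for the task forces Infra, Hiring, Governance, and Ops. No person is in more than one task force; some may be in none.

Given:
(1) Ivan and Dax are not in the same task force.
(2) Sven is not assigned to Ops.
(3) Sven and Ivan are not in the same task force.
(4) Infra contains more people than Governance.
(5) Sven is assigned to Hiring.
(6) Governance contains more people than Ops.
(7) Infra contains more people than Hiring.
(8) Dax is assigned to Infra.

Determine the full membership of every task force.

Infra = {Dax, Fynn}; Hiring = {Sven}; Governance = {Ivan}; Ops = {}

From (2): Sven ∉ Ops.
From (5): Sven ∈ Hiring.
From (8): Dax ∈ Infra.
(1): Ivan ∉ Infra.
(3): Ivan ∉ Hiring.
Suppose Ivan ∉ Governance: no assignment then satisfies all the clues, so Ivan ∈ Governance.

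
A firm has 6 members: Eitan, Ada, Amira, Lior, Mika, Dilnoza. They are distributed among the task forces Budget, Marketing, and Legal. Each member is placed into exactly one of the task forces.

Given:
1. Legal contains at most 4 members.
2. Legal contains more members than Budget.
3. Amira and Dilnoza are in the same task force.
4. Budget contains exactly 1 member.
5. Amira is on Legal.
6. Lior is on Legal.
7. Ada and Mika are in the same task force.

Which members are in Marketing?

Marketing = {Ada, Mika}

From (5): Amira ∈ Legal.
From (6): Lior ∈ Legal.
(3): Dilnoza matches Amira: Dilnoza ∉ Budget.
(3): Dilnoza matches Amira: Dilnoza ∉ Marketing.
(3): Dilnoza matches Amira: Dilnoza ∈ Legal.
Suppose Eitan ∈ Marketing: no assignment then satisfies all the clues, so Eitan ∉ Marketing.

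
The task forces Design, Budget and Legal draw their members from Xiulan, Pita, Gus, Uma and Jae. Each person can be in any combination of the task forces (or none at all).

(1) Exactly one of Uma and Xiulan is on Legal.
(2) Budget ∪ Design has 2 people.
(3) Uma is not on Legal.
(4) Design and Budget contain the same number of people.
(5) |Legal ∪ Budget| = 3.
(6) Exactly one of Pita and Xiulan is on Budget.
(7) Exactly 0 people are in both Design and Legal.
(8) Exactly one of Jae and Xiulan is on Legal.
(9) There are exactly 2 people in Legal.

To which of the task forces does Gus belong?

Gus: Legal

From (3): Uma ∉ Legal.
(1) (exactly one): Xiulan ∈ Legal.
(8) (exactly one): Jae ∉ Legal.
Suppose Gus ∈ Design: no assignment then satisfies all the clues, so Gus ∉ Design.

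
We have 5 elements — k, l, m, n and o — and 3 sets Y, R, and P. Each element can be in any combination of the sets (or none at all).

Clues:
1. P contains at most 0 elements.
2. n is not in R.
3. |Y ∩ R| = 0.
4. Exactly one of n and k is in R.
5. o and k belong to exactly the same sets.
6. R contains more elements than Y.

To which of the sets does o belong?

From (2): n ∉ R.
(1): P already has 0, so the rest are out.
(4) (exactly one): k ∈ R.
(5): o matches k: o ∈ R.
Suppose o ∈ Y: no assignment then satisfies all the clues, so o ∉ Y.

o: R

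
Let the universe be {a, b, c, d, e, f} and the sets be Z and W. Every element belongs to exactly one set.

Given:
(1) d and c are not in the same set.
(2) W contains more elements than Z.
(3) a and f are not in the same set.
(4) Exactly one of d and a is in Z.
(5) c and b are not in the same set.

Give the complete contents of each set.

Z = {a, c}; W = {b, d, e, f}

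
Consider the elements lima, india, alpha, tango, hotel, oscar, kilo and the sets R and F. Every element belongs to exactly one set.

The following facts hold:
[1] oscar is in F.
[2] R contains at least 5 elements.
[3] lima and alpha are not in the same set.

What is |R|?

5

From (1): oscar ∈ F.
Suppose india ∉ R: no assignment then satisfies all the clues, so india ∈ R.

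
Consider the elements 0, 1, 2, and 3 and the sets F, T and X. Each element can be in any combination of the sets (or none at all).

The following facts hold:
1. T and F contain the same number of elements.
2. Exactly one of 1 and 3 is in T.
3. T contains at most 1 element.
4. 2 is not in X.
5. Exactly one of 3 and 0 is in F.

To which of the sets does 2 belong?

2: none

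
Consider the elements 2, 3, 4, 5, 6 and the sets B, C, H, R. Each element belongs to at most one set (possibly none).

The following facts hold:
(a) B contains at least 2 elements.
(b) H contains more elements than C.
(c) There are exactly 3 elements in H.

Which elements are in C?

C = {}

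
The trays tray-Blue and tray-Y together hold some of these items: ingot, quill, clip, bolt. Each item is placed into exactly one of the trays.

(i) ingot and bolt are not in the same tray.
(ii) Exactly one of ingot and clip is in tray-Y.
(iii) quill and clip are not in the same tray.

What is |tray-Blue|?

2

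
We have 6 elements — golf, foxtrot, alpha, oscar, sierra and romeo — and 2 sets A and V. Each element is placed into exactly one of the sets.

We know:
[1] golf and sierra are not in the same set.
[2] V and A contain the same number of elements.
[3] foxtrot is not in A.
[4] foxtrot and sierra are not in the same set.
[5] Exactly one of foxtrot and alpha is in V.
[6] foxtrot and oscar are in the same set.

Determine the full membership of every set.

A = {alpha, romeo, sierra}; V = {foxtrot, golf, oscar}

From (3): foxtrot ∉ A.
(6): oscar matches foxtrot: oscar ∉ A.
Only one set left: foxtrot ∈ V.
Only one set left: oscar ∈ V.
(4): sierra ∉ V.
(5) (exactly one): alpha ∉ V.
Only one set left: alpha ∈ A.
Only one set left: sierra ∈ A.
(1): golf ∉ A.
Only one set left: golf ∈ V.
Suppose romeo ∉ A: no assignment then satisfies all the clues, so romeo ∈ A.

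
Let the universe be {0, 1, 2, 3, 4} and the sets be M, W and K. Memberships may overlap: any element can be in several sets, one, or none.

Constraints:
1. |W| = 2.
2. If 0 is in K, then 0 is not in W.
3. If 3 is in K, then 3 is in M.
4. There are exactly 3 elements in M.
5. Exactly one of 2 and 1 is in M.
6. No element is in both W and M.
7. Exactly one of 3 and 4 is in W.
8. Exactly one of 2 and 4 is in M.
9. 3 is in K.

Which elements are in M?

M = {0, 2, 3}

From (9): 3 ∈ K.
(3): 3 ∈ M.
(6) (disjoint): 3 ∉ W.
(7) (exactly one): 4 ∈ W.
(6) (disjoint): 4 ∉ M.
(8) (exactly one): 2 ∈ M.
(5) (exactly one): 1 ∉ M.
(6) (disjoint): 2 ∉ W.
(4): only 3 candidates remain for M, so all are in.
(6) (disjoint): 0 ∉ W.
(1): only 2 candidates remain for W, so all are in.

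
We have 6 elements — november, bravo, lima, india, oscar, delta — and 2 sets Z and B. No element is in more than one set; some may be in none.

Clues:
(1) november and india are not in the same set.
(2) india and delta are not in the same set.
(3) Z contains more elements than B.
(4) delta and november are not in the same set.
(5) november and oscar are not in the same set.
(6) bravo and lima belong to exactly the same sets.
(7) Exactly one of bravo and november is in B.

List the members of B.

B = {november}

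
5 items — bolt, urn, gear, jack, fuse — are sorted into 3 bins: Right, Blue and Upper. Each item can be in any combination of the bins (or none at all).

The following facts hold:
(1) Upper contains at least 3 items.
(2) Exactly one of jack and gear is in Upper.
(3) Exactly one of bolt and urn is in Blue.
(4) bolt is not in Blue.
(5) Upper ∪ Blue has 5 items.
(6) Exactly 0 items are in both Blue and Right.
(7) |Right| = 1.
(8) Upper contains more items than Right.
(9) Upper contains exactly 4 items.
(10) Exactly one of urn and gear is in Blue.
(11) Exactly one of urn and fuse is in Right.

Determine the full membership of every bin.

Right = {fuse}; Blue = {jack, urn}; Upper = {bolt, fuse, gear, urn}

From (4): bolt ∉ Blue.
(3) (exactly one): urn ∈ Blue.
(10) (exactly one): gear ∉ Blue.
Suppose bolt ∈ Right: no assignment then satisfies all the clues, so bolt ∉ Right.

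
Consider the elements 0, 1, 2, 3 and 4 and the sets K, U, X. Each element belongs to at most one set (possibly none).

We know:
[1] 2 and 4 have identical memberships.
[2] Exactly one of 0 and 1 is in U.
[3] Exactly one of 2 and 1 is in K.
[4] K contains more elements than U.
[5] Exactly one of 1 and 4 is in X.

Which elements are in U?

U = {0}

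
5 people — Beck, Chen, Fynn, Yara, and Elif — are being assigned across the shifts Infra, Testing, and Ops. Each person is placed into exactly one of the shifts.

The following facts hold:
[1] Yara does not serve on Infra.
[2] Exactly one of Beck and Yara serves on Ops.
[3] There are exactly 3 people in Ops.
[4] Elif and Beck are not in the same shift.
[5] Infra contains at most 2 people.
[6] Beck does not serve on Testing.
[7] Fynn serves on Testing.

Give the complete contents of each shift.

Infra = {Beck}; Testing = {Fynn}; Ops = {Chen, Elif, Yara}

From (1): Yara ∉ Infra.
From (6): Beck ∉ Testing.
From (7): Fynn ∈ Testing.
Suppose Beck ∉ Infra: no assignment then satisfies all the clues, so Beck ∈ Infra.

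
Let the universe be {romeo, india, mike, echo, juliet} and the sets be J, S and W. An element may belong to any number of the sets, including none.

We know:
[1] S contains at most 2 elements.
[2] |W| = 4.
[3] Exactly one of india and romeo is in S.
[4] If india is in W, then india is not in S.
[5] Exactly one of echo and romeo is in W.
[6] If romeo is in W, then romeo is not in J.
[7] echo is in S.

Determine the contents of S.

S = {echo, romeo}

From (7): echo ∈ S.
Suppose romeo ∉ S: no assignment then satisfies all the clues, so romeo ∈ S.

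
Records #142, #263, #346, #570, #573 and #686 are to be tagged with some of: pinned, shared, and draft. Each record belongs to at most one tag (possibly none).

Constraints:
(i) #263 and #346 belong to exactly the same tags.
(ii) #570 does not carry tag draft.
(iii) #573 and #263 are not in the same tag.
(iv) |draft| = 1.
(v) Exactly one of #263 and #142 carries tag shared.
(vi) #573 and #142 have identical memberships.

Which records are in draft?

draft = {#686}

From (ii): #570 ∉ draft.
Suppose #142 ∈ draft: no assignment then satisfies all the clues, so #142 ∉ draft.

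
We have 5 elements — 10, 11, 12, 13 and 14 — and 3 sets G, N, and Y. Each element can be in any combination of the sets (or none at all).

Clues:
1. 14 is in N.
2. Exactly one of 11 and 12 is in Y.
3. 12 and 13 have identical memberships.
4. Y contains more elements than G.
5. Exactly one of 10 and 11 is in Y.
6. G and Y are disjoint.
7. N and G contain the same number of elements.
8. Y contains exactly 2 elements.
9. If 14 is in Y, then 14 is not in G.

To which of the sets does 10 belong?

10: G

From (1): 14 ∈ N.
Suppose 10 ∉ G: no assignment then satisfies all the clues, so 10 ∈ G.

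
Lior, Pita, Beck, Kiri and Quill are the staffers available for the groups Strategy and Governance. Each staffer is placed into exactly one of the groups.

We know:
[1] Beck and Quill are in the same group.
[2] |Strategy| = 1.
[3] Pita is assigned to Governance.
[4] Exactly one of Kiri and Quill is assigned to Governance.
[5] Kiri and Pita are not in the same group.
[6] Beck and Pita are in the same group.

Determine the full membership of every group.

Strategy = {Kiri}; Governance = {Beck, Lior, Pita, Quill}

From (3): Pita ∈ Governance.
(5): Kiri ∉ Governance.
(6): Beck matches Pita: Beck ∉ Strategy.
(6): Beck matches Pita: Beck ∈ Governance.
Only one group left: Kiri ∈ Strategy.
(1): Quill matches Beck: Quill ∉ Strategy.
(1): Quill matches Beck: Quill ∈ Governance.
(2): Strategy already has 1, so the rest are out.
Only one group left: Lior ∈ Governance.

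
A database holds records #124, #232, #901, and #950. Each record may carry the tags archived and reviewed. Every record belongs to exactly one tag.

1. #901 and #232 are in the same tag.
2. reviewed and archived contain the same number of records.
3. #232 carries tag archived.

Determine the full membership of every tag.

archived = {#232, #901}; reviewed = {#124, #950}

From (3): #232 ∈ archived.
(1): #901 matches #232: #901 ∈ archived.
Suppose #124 ∈ archived: no assignment then satisfies all the clues, so #124 ∉ archived.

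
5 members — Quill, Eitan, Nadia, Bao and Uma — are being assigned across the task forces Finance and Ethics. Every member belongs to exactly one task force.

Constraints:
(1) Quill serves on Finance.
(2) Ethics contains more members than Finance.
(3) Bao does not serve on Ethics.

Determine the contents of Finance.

Finance = {Bao, Quill}

From (1): Quill ∈ Finance.
From (3): Bao ∉ Ethics.
Only one task force left: Bao ∈ Finance.
Suppose Eitan ∈ Finance: no assignment then satisfies all the clues, so Eitan ∉ Finance.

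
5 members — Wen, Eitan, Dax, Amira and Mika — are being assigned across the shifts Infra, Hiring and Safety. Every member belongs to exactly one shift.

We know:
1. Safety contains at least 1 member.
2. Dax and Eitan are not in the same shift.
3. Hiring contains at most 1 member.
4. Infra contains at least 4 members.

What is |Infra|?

4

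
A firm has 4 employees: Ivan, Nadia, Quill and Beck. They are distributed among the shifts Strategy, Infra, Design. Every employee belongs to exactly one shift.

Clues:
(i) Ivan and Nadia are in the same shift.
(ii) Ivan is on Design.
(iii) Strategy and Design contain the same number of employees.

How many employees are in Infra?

0

From (ii): Ivan ∈ Design.
(i): Nadia matches Ivan: Nadia ∉ Strategy.
(i): Nadia matches Ivan: Nadia ∉ Infra.
(i): Nadia matches Ivan: Nadia ∈ Design.
Suppose Quill ∉ Strategy: no assignment then satisfies all the clues, so Quill ∈ Strategy.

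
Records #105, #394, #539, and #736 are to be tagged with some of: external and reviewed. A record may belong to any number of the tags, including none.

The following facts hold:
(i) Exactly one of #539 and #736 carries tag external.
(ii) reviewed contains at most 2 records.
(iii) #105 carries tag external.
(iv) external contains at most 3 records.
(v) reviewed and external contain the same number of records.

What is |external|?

2

From (iii): #105 ∈ external.
Suppose #394 ∈ external: no assignment then satisfies all the clues, so #394 ∉ external.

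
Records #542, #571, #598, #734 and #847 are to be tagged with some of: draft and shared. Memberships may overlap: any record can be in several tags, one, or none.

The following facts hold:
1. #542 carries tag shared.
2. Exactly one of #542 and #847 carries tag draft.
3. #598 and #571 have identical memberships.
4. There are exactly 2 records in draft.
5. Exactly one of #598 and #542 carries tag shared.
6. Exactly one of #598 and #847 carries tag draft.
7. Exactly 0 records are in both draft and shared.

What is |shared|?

1

From (1): #542 ∈ shared.
(5) (exactly one): #598 ∉ shared.
(3): #571 matches #598: #571 ∉ shared.
Suppose #542 ∈ draft: no assignment then satisfies all the clues, so #542 ∉ draft.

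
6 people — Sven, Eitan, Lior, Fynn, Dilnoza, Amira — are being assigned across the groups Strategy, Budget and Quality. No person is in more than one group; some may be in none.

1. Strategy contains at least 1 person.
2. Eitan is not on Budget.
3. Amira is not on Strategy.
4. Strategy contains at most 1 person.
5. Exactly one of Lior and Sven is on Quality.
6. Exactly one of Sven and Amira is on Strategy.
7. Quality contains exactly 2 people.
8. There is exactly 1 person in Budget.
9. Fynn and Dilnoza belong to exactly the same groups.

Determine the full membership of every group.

Strategy = {Sven}; Budget = {Amira}; Quality = {Eitan, Lior}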